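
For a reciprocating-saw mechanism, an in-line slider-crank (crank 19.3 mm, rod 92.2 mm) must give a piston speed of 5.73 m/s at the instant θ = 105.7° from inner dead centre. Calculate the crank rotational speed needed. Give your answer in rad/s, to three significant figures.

For an in-line slider-crank, |v_piston| = rω|sinθ|·[1 + r cosθ/√(L² − r² sin²θ)].
With r = 0.0193 m, L = 0.0922 m, θ = 105.7°: the bracketed kinematic factor |dx/dθ| = 0.017505 m.
ω = v/|dx/dθ| = 5.73/0.017505 = 327.33 rad/s.

327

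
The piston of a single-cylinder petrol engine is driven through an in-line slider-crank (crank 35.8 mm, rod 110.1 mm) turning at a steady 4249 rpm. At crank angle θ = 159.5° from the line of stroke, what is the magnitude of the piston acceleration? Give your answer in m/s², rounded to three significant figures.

ω = 2π·4249/60 = 445 rad/s
x(θ) = r cosθ + √(L² − r² sin²θ); with ω constant, a = ω²·d²x/dθ².
d²x/dθ² = −r cosθ − r²(cos2θ)/√u − r⁴ sin²2θ/(4u^{3/2}),  u = L² − r² sin²θ = 0.0119648 m².
Substituting r = 0.0358 m, L = 0.1101 m, θ = 159.5°: d²x/dθ² = +0.024555 m.
a = ω²·d²x/dθ² = (445)²·(+0.024555) = +4861.5 m/s²;  |a| = 4861.5 m/s².

4860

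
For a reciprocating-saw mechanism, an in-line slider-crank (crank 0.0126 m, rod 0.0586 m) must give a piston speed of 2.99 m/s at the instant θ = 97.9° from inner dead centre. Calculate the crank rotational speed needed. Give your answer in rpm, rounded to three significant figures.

For an in-line slider-crank, |v_piston| = rω|sinθ|·[1 + r cosθ/√(L² − r² sin²θ)].
With r = 0.0126 m, L = 0.0586 m, θ = 97.9°: the bracketed kinematic factor |dx/dθ| = 0.012103 m.
ω = v/|dx/dθ| = 2.99/0.012103 = 247.05 rad/s.
N = 60ω/(2π) = 2359.1 rpm.

2360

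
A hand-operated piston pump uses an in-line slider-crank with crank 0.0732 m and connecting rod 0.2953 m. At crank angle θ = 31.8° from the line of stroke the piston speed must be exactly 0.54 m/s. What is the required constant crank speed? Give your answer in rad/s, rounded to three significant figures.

11.5

For an in-line slider-crank, |v_piston| = rω|sinθ|·[1 + r cosθ/√(L² − r² sin²θ)].
With r = 0.0732 m, L = 0.2953 m, θ = 31.8°: the bracketed kinematic factor |dx/dθ| = 0.04677 m.
ω = v/|dx/dθ| = 0.54/0.04677 = 11.546 rad/s.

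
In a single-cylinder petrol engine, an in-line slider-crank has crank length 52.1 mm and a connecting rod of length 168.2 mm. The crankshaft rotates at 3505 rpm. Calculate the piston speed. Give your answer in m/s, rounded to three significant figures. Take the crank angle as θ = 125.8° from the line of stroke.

12.6

ω = 2π·3505/60 = 367 rad/s
For an in-line slider-crank, x = r cosθ + √(L² − r² sin²θ), so v = −rω sinθ·[1 + r cosθ/√(L² − r² sin²θ)].
With r = 0.0521 m, L = 0.1682 m, θ = 125.8°: √(L² − r² sin²θ) = 0.16281 m.
v = −0.0521·367·0.81106·[1 + 0.0521·-0.58496/0.16281] = -12.607 m/s.
|v| = 12.607 m/s.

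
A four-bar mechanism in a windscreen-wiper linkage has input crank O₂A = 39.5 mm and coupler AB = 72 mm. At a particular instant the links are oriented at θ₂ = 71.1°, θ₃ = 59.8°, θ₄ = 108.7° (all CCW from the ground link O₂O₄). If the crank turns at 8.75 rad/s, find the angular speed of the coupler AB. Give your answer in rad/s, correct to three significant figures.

ω₂ = 8.75 rad/s
Differentiating the loop-closure r₂e^{iθ₂}+r₃e^{iθ₃}=r₁+r₄e^{iθ₄} gives r₂ω₂e^{iθ₂}+r₃ω₃e^{iθ₃}=r₄ω₄e^{iθ₄}.
Eliminating the other unknown: ω₃ = r₂ω₂ sin(θ₄−θ₂) / [r₃ sin(θ₃−θ₄)].
Numerator sine = +0.61015; denominator sine = -0.75356.
Result = 0.0395·8.75·(+0.61015) / (0.072·(-0.75356)) = -3.8867 rad/s; magnitude 3.8867 rad/s.

3.89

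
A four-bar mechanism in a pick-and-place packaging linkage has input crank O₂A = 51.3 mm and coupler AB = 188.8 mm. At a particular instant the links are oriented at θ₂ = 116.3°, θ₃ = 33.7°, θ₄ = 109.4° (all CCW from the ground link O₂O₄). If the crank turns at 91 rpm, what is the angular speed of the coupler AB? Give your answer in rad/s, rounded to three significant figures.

0.321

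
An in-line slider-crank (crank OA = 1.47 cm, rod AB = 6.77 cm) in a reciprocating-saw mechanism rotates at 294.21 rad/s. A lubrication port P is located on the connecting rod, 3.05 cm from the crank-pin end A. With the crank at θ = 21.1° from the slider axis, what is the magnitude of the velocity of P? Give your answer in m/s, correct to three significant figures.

2.79

ω = 294.2 rad/s.  Crank-pin speed |V_A| = rω = 4.3249 m/s, perpendicular to OA.
Rod angle: sinφ = −(r/L) sinθ ⇒ φ = -4.483°; ω_rod = −rω cosθ/√(L²−r²sin²θ) = -59.783 rad/s.
V_P = V_A + ω_rod × AP, with AP = 0.0305 m along the rod.
Components: V_Px = −rω sinθ − a·ω_rod·sinφ = -1.6995 m/s;  V_Py = rω cosθ + a·ω_rod·cosφ = +2.2171 m/s.
|V_P| = √(V_Px² + V_Py²) = 2.7935 m/s.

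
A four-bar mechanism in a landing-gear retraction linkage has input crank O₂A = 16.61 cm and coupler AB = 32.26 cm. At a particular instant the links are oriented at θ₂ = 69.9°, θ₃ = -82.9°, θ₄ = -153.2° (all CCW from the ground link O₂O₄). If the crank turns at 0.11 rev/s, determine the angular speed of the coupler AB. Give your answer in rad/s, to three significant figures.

0.258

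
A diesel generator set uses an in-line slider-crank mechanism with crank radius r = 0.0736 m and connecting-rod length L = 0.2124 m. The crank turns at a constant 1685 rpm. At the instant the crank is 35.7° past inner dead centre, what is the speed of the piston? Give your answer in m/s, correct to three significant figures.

9.76

ω = 2π·1685/60 = 176.5 rad/s
For an in-line slider-crank, x = r cosθ + √(L² − r² sin²θ), so v = −rω sinθ·[1 + r cosθ/√(L² − r² sin²θ)].
With r = 0.0736 m, L = 0.2124 m, θ = 35.7°: √(L² − r² sin²θ) = 0.20801 m.
v = −0.0736·176.5·0.58354·[1 + 0.0736·0.81208/0.20801] = -9.756 m/s.
|v| = 9.756 m/s.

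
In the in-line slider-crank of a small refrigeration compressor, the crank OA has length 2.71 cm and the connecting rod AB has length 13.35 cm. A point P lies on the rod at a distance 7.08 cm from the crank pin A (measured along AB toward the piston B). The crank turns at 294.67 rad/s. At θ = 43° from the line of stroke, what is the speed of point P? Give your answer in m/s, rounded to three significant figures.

ω = 294.7 rad/s.  Crank-pin speed |V_A| = rω = 7.9856 m/s, perpendicular to OA.
Rod angle: sinφ = −(r/L) sinθ ⇒ φ = -7.958°; ω_rod = −rω cosθ/√(L²−r²sin²θ) = -44.173 rad/s.
V_P = V_A + ω_rod × AP, with AP = 0.0708 m along the rod.
Components: V_Px = −rω sinθ − a·ω_rod·sinφ = -5.8791 m/s;  V_Py = rω cosθ + a·ω_rod·cosφ = +2.743 m/s.
|V_P| = √(V_Px² + V_Py²) = 6.4875 m/s.

6.49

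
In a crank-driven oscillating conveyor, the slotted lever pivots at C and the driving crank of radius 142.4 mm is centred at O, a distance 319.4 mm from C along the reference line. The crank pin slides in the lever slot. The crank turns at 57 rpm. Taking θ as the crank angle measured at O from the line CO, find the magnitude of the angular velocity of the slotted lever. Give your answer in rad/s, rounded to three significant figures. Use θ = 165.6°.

ω = 5.969 rad/s (from 57 rpm).
Crank pin A relative to C: A = (d + r cosθ, r sinθ); lever angle φ = atan2(r sinθ, d + r cosθ).
Differentiating tanφ: φ̇ = rω(d cosθ + r)/(d² + r² + 2dr cosθ).
d² + r² + 2dr cosθ = |CA|² = 0.0341868 m²;  d cosθ + r = -0.16697 m.
|ω_lever| = |0.1424·5.969·-0.16697| / 0.0341868 = 4.1513 rad/s.

4.15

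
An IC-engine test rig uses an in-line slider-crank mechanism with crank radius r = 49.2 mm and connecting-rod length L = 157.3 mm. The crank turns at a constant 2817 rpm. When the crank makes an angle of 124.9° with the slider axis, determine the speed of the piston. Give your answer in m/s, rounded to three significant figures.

ω = 2π·2817/60 = 295 rad/s
For an in-line slider-crank, x = r cosθ + √(L² − r² sin²θ), so v = −rω sinθ·[1 + r cosθ/√(L² − r² sin²θ)].
With r = 0.0492 m, L = 0.1573 m, θ = 124.9°: √(L² − r² sin²θ) = 0.15204 m.
v = −0.0492·295·0.82015·[1 + 0.0492·-0.57215/0.15204] = -9.6996 m/s.
|v| = 9.6996 m/s.

9.70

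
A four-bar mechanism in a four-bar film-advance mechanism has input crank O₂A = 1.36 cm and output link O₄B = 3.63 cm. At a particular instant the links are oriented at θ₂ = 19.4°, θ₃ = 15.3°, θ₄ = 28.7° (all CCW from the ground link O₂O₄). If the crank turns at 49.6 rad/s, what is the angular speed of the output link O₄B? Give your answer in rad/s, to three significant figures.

ω₂ = 49.6 rad/s
Differentiating the loop-closure r₂e^{iθ₂}+r₃e^{iθ₃}=r₁+r₄e^{iθ₄} gives r₂ω₂e^{iθ₂}+r₃ω₃e^{iθ₃}=r₄ω₄e^{iθ₄}.
Eliminating the other unknown: ω₄ = r₂ω₂ sin(θ₂−θ₃) / [r₄ sin(θ₄−θ₃)].
Numerator sine = +0.07150; denominator sine = +0.23175.
Result = 0.0136·49.6·(+0.07150) / (0.0363·(+0.23175)) = +5.7331 rad/s; magnitude 5.7331 rad/s.

5.73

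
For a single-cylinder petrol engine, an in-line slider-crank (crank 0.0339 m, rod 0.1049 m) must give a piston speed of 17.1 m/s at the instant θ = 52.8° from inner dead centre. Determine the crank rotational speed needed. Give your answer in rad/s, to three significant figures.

527

For an in-line slider-crank, |v_piston| = rω|sinθ|·[1 + r cosθ/√(L² − r² sin²θ)].
With r = 0.0339 m, L = 0.1049 m, θ = 52.8°: the bracketed kinematic factor |dx/dθ| = 0.032462 m.
ω = v/|dx/dθ| = 17.1/0.032462 = 526.77 rad/s.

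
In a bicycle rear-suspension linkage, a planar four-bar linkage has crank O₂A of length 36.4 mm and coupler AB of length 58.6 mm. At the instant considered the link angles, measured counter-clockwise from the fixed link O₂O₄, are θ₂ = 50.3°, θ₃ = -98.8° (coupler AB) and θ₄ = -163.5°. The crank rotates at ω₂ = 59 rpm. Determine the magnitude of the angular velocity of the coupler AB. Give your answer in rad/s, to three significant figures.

2.36

ω₂ = 6.178 rad/s (from 59 rpm).
Differentiating the loop-closure r₂e^{iθ₂}+r₃e^{iθ₃}=r₁+r₄e^{iθ₄} gives r₂ω₂e^{iθ₂}+r₃ω₃e^{iθ₃}=r₄ω₄e^{iθ₄}.
Eliminating the other unknown: ω₃ = r₂ω₂ sin(θ₄−θ₂) / [r₃ sin(θ₃−θ₄)].
Numerator sine = +0.55630; denominator sine = +0.90408.
Result = 0.0364·6.178·(+0.55630) / (0.0586·(+0.90408)) = +2.3615 rad/s; magnitude 2.3615 rad/s.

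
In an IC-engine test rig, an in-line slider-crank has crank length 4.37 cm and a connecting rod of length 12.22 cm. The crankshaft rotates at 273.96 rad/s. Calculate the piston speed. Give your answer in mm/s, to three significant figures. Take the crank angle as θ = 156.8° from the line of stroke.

ω = 274 rad/s
For an in-line slider-crank, x = r cosθ + √(L² − r² sin²θ), so v = −rω sinθ·[1 + r cosθ/√(L² − r² sin²θ)].
With r = 0.0437 m, L = 0.1222 m, θ = 156.8°: √(L² − r² sin²θ) = 0.12098 m.
v = −0.0437·274·0.39394·[1 + 0.0437·-0.91914/0.12098] = -3.1505 m/s.
|v| = 3.1505 m/s = 3150.5 mm/s.

3150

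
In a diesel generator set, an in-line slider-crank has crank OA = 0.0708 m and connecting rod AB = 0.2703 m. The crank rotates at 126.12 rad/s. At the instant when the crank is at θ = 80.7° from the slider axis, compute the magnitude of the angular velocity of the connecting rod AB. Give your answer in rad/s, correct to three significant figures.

5.53

ω = 126.1 rad/s
The rod makes angle φ with the slider axis where L sinφ = r sinθ; differentiating, L cosφ·φ̇ = r ω cosθ.
L cosφ = √(L² − r² sin²θ) = 0.26111 m.
|ω_rod| = r ω |cosθ| / √(L² − r² sin²θ) = 0.0708·126.1·0.16160/0.26111 = 5.5264 rad/s.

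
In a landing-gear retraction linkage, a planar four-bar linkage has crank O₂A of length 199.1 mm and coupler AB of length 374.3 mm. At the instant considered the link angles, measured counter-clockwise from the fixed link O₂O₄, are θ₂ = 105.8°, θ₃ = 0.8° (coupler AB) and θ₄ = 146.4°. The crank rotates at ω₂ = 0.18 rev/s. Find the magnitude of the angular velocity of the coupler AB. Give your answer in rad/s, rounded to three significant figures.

ω₂ = 1.131 rad/s (from 0.18 rev/s).
Differentiating the loop-closure r₂e^{iθ₂}+r₃e^{iθ₃}=r₁+r₄e^{iθ₄} gives r₂ω₂e^{iθ₂}+r₃ω₃e^{iθ₃}=r₄ω₄e^{iθ₄}.
Eliminating the other unknown: ω₃ = r₂ω₂ sin(θ₄−θ₂) / [r₃ sin(θ₃−θ₄)].
Numerator sine = +0.65077; denominator sine = -0.56497.
Result = 0.1991·1.131·(+0.65077) / (0.3743·(-0.56497)) = -0.69296 rad/s; magnitude 0.69296 rad/s.

0.693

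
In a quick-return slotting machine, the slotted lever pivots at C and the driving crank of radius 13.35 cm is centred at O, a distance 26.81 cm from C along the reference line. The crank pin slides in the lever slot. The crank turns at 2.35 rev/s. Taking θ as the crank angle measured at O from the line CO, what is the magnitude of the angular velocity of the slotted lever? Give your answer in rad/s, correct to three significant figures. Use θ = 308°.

ω = 14.77 rad/s (from 2.35 rev/s).
Crank pin A relative to C: A = (d + r cosθ, r sinθ); lever angle φ = atan2(r sinθ, d + r cosθ).
Differentiating tanφ: φ̇ = rω(d cosθ + r)/(d² + r² + 2dr cosθ).
d² + r² + 2dr cosθ = |CA|² = 0.133771 m²;  d cosθ + r = +0.29856 m.
|ω_lever| = |0.1335·14.77·+0.29856| / 0.133771 = 4.3994 rad/s.

4.40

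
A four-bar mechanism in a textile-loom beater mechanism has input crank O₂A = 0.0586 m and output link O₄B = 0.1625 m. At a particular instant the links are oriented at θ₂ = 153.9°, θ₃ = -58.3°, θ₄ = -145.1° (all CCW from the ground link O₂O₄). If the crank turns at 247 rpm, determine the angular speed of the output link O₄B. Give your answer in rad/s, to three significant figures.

ω₂ = 25.87 rad/s (from 247 rpm).
Differentiating the loop-closure r₂e^{iθ₂}+r₃e^{iθ₃}=r₁+r₄e^{iθ₄} gives r₂ω₂e^{iθ₂}+r₃ω₃e^{iθ₃}=r₄ω₄e^{iθ₄}.
Eliminating the other unknown: ω₄ = r₂ω₂ sin(θ₂−θ₃) / [r₄ sin(θ₄−θ₃)].
Numerator sine = -0.53288; denominator sine = -0.99844.
Result = 0.0586·25.87·(-0.53288) / (0.1625·(-0.99844)) = +4.9782 rad/s; magnitude 4.9782 rad/s.

4.98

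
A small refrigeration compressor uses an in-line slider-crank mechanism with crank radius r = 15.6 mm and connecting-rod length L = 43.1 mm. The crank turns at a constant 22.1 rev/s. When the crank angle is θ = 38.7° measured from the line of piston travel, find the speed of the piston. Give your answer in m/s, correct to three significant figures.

1.75

ω = 2π·22.1 = 138.9 rad/s
For an in-line slider-crank, x = r cosθ + √(L² − r² sin²θ), so v = −rω sinθ·[1 + r cosθ/√(L² − r² sin²θ)].
With r = 0.0156 m, L = 0.0431 m, θ = 38.7°: √(L² − r² sin²θ) = 0.041982 m.
v = −0.0156·138.9·0.62524·[1 + 0.0156·0.78043/0.041982] = -1.7472 m/s.
|v| = 1.7472 m/s.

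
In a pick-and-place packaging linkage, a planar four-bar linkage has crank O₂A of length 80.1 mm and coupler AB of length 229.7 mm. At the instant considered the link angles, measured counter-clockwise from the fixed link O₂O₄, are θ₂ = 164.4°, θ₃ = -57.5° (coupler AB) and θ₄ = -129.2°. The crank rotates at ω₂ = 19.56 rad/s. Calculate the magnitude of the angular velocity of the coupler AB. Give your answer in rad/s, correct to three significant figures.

6.58

ω₂ = 19.56 rad/s
Differentiating the loop-closure r₂e^{iθ₂}+r₃e^{iθ₃}=r₁+r₄e^{iθ₄} gives r₂ω₂e^{iθ₂}+r₃ω₃e^{iθ₃}=r₄ω₄e^{iθ₄}.
Eliminating the other unknown: ω₃ = r₂ω₂ sin(θ₄−θ₂) / [r₃ sin(θ₃−θ₄)].
Numerator sine = +0.91636; denominator sine = +0.94943.
Result = 0.0801·19.56·(+0.91636) / (0.2297·(+0.94943)) = +6.5833 rad/s; magnitude 6.5833 rad/s.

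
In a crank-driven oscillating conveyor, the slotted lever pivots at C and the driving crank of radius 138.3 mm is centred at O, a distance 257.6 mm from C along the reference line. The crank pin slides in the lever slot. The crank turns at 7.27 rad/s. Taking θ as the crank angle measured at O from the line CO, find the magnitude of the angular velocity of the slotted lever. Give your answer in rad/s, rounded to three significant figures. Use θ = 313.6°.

ω = 7.27 rad/s
Crank pin A relative to C: A = (d + r cosθ, r sinθ); lever angle φ = atan2(r sinθ, d + r cosθ).
Differentiating tanφ: φ̇ = rω(d cosθ + r)/(d² + r² + 2dr cosθ).
d² + r² + 2dr cosθ = |CA|² = 0.134622 m²;  d cosθ + r = +0.31595 m.
|ω_lever| = |0.1383·7.27·+0.31595| / 0.134622 = 2.3597 rad/s.

2.36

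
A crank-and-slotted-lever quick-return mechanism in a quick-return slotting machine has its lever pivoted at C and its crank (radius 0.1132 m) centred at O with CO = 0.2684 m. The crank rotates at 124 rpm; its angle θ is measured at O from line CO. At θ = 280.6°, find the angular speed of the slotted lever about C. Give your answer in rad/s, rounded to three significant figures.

ω = 12.99 rad/s (from 124 rpm).
Crank pin A relative to C: A = (d + r cosθ, r sinθ); lever angle φ = atan2(r sinθ, d + r cosθ).
Differentiating tanφ: φ̇ = rω(d cosθ + r)/(d² + r² + 2dr cosθ).
d² + r² + 2dr cosθ = |CA|² = 0.0960307 m²;  d cosθ + r = +0.16257 m.
|ω_lever| = |0.1132·12.99·+0.16257| / 0.0960307 = 2.4885 rad/s.

2.49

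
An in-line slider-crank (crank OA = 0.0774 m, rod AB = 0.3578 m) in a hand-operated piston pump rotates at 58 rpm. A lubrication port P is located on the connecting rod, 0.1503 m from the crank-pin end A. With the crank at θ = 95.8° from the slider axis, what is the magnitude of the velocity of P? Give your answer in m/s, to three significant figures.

0.464

ω = 6.074 rad/s.  Crank-pin speed |V_A| = rω = 0.47011 m/s, perpendicular to OA.
Rod angle: sinφ = −(r/L) sinθ ⇒ φ = -12.428°; ω_rod = −rω cosθ/√(L²−r²sin²θ) = +0.13596 rad/s.
V_P = V_A + ω_rod × AP, with AP = 0.1503 m along the rod.
Components: V_Px = −rω sinθ − a·ω_rod·sinφ = -0.4633 m/s;  V_Py = rω cosθ + a·ω_rod·cosφ = -0.027551 m/s.
|V_P| = √(V_Px² + V_Py²) = 0.46412 m/s.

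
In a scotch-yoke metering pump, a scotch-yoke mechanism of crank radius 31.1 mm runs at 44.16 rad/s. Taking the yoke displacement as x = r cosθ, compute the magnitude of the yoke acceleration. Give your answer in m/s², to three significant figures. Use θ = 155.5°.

55.2

ω = 44.16 rad/s
x = r cosθ ⇒ ẍ = −rω² cosθ (ω constant).
|a| = rω²|cosθ| = 0.0311·(44.16)²·|cos 155.5°| = 55.188 m/s².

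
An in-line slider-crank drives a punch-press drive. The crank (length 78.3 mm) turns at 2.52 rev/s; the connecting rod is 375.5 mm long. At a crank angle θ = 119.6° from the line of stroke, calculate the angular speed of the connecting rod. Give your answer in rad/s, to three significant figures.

ω = 15.83 rad/s (converted from 2.52 rev/s).
The rod makes angle φ with the slider axis where L sinφ = r sinθ; differentiating, L cosφ·φ̇ = r ω cosθ.
L cosφ = √(L² − r² sin²θ) = 0.36928 m.
|ω_rod| = r ω |cosθ| / √(L² − r² sin²θ) = 0.0783·15.83·0.49394/0.36928 = 1.6583 rad/s.

1.66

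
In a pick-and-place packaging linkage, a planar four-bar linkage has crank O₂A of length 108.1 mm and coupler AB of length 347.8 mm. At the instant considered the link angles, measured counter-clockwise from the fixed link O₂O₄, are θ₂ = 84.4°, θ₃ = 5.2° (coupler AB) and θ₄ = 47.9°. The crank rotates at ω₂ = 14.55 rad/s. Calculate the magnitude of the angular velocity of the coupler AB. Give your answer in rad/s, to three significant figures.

ω₂ = 14.55 rad/s
Differentiating the loop-closure r₂e^{iθ₂}+r₃e^{iθ₃}=r₁+r₄e^{iθ₄} gives r₂ω₂e^{iθ₂}+r₃ω₃e^{iθ₃}=r₄ω₄e^{iθ₄}.
Eliminating the other unknown: ω₃ = r₂ω₂ sin(θ₄−θ₂) / [r₃ sin(θ₃−θ₄)].
Numerator sine = -0.59482; denominator sine = -0.67816.
Result = 0.1081·14.55·(-0.59482) / (0.3478·(-0.67816)) = +3.9666 rad/s; magnitude 3.9666 rad/s.

3.97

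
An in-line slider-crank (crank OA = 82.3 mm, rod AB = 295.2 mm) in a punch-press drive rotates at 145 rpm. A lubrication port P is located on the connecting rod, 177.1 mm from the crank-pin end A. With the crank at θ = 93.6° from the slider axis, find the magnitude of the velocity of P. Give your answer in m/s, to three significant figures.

ω = 15.18 rad/s.  Crank-pin speed |V_A| = rω = 1.2497 m/s, perpendicular to OA.
Rod angle: sinφ = −(r/L) sinθ ⇒ φ = -16.155°; ω_rod = −rω cosθ/√(L²−r²sin²θ) = +0.27674 rad/s.
V_P = V_A + ω_rod × AP, with AP = 0.1771 m along the rod.
Components: V_Px = −rω sinθ − a·ω_rod·sinφ = -1.2336 m/s;  V_Py = rω cosθ + a·ω_rod·cosφ = -0.031392 m/s.
|V_P| = √(V_Px² + V_Py²) = 1.234 m/s.

1.23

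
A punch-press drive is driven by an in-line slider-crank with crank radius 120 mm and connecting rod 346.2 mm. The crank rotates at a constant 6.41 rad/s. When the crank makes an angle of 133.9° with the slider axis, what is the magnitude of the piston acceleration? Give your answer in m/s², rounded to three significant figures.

3.43

ω = 6.41 rad/s
x(θ) = r cosθ + √(L² − r² sin²θ); with ω constant, a = ω²·d²x/dθ².
d²x/dθ² = −r cosθ − r²(cos2θ)/√u − r⁴ sin²2θ/(4u^{3/2}),  u = L² − r² sin²θ = 0.112378 m².
Substituting r = 0.12 m, L = 0.3462 m, θ = 133.9°: d²x/dθ² = +0.083483 m.
a = ω²·d²x/dθ² = (6.41)²·(+0.083483) = +3.4302 m/s²;  |a| = 3.4302 m/s².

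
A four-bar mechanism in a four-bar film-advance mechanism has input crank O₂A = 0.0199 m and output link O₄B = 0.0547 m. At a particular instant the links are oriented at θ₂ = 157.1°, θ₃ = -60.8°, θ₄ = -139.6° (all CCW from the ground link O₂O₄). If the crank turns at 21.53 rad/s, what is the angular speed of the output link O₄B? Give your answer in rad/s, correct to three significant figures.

4.90

ω₂ = 21.53 rad/s
Differentiating the loop-closure r₂e^{iθ₂}+r₃e^{iθ₃}=r₁+r₄e^{iθ₄} gives r₂ω₂e^{iθ₂}+r₃ω₃e^{iθ₃}=r₄ω₄e^{iθ₄}.
Eliminating the other unknown: ω₄ = r₂ω₂ sin(θ₂−θ₃) / [r₄ sin(θ₄−θ₃)].
Numerator sine = -0.61429; denominator sine = -0.98096.
Result = 0.0199·21.53·(-0.61429) / (0.0547·(-0.98096)) = +4.9049 rad/s; magnitude 4.9049 rad/s.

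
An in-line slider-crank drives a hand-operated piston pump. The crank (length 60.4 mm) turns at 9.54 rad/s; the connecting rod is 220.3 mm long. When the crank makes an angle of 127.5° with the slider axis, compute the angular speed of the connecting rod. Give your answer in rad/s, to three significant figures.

ω = 9.54 rad/s
The rod makes angle φ with the slider axis where L sinφ = r sinθ; differentiating, L cosφ·φ̇ = r ω cosθ.
L cosφ = √(L² − r² sin²θ) = 0.21503 m.
|ω_rod| = r ω |cosθ| / √(L² − r² sin²θ) = 0.0604·9.54·0.60876/0.21503 = 1.6313 rad/s.

1.63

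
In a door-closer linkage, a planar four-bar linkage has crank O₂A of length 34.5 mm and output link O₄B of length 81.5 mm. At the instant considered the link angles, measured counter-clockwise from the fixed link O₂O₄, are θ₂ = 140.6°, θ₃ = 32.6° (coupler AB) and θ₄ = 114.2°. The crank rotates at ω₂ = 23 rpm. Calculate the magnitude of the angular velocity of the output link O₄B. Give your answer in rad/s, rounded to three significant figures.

0.980

ω₂ = 2.409 rad/s (from 23 rpm).
Differentiating the loop-closure r₂e^{iθ₂}+r₃e^{iθ₃}=r₁+r₄e^{iθ₄} gives r₂ω₂e^{iθ₂}+r₃ω₃e^{iθ₃}=r₄ω₄e^{iθ₄}.
Eliminating the other unknown: ω₄ = r₂ω₂ sin(θ₂−θ₃) / [r₄ sin(θ₄−θ₃)].
Numerator sine = +0.95106; denominator sine = +0.98927.
Result = 0.0345·2.409·(+0.95106) / (0.0815·(+0.98927)) = +0.98019 rad/s; magnitude 0.98019 rad/s.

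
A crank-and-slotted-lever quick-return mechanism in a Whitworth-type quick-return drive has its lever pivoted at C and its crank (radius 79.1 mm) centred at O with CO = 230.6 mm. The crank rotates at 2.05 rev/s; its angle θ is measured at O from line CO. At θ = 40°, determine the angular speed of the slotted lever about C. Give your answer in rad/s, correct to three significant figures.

ω = 12.88 rad/s (from 2.05 rev/s).
Crank pin A relative to C: A = (d + r cosθ, r sinθ); lever angle φ = atan2(r sinθ, d + r cosθ).
Differentiating tanφ: φ̇ = rω(d cosθ + r)/(d² + r² + 2dr cosθ).
d² + r² + 2dr cosθ = |CA|² = 0.0873792 m²;  d cosθ + r = +0.25575 m.
|ω_lever| = |0.0791·12.88·+0.25575| / 0.0873792 = 2.9821 rad/s.

2.98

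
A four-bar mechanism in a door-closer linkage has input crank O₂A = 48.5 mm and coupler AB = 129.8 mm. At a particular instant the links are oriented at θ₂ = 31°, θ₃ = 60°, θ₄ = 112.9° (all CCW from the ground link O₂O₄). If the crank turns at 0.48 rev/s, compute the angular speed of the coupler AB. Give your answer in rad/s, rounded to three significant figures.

1.40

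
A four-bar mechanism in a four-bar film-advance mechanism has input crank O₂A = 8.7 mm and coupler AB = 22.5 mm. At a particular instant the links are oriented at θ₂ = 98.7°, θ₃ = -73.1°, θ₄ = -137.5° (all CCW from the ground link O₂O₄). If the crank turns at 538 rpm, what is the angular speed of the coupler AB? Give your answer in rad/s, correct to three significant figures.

20.1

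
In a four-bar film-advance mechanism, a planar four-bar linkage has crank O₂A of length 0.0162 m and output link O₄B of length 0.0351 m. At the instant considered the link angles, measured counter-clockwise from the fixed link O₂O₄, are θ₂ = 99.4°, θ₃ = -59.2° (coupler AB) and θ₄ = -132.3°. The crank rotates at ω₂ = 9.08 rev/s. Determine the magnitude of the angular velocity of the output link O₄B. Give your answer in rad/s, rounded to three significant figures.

10.0

ω₂ = 57.05 rad/s (from 9.08 rev/s).
Differentiating the loop-closure r₂e^{iθ₂}+r₃e^{iθ₃}=r₁+r₄e^{iθ₄} gives r₂ω₂e^{iθ₂}+r₃ω₃e^{iθ₃}=r₄ω₄e^{iθ₄}.
Eliminating the other unknown: ω₄ = r₂ω₂ sin(θ₂−θ₃) / [r₄ sin(θ₄−θ₃)].
Numerator sine = +0.36488; denominator sine = -0.95681.
Result = 0.0162·57.05·(+0.36488) / (0.0351·(-0.95681)) = -10.041 rad/s; magnitude 10.041 rad/s.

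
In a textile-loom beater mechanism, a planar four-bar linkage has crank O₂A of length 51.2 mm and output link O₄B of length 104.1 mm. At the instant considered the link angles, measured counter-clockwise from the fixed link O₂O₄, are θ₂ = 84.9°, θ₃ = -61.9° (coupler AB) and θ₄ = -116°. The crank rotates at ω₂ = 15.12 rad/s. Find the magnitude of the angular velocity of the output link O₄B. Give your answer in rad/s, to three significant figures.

5.03

ω₂ = 15.12 rad/s
Differentiating the loop-closure r₂e^{iθ₂}+r₃e^{iθ₃}=r₁+r₄e^{iθ₄} gives r₂ω₂e^{iθ₂}+r₃ω₃e^{iθ₃}=r₄ω₄e^{iθ₄}.
Eliminating the other unknown: ω₄ = r₂ω₂ sin(θ₂−θ₃) / [r₄ sin(θ₄−θ₃)].
Numerator sine = +0.54756; denominator sine = -0.81004.
Result = 0.0512·15.12·(+0.54756) / (0.1041·(-0.81004)) = -5.0269 rad/s; magnitude 5.0269 rad/s.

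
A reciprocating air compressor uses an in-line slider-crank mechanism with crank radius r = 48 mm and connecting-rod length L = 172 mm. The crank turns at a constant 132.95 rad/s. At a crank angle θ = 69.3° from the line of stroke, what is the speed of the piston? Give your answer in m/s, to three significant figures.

ω = 132.9 rad/s
For an in-line slider-crank, x = r cosθ + √(L² − r² sin²θ), so v = −rω sinθ·[1 + r cosθ/√(L² − r² sin²θ)].
With r = 0.048 m, L = 0.172 m, θ = 69.3°: √(L² − r² sin²θ) = 0.16604 m.
v = −0.048·132.9·0.93544·[1 + 0.048·0.35347/0.16604] = -6.5797 m/s.
|v| = 6.5797 m/s.

6.58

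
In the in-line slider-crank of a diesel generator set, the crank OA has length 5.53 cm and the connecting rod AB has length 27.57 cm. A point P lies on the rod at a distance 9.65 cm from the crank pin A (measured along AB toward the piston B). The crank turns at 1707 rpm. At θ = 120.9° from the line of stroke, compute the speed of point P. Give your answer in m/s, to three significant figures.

8.81

ω = 178.8 rad/s.  Crank-pin speed |V_A| = rω = 9.8852 m/s, perpendicular to OA.
Rod angle: sinφ = −(r/L) sinθ ⇒ φ = -9.911°; ω_rod = −rω cosθ/√(L²−r²sin²θ) = +18.692 rad/s.
V_P = V_A + ω_rod × AP, with AP = 0.0965 m along the rod.
Components: V_Px = −rω sinθ − a·ω_rod·sinφ = -8.1717 m/s;  V_Py = rω cosθ + a·ω_rod·cosφ = -3.2996 m/s.
|V_P| = √(V_Px² + V_Py²) = 8.8128 m/s.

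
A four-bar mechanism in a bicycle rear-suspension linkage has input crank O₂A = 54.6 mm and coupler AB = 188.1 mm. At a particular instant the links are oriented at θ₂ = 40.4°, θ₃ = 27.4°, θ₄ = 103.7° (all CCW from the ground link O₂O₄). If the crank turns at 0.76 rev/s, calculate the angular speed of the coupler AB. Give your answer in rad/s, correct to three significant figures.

1.27

ω₂ = 4.775 rad/s (from 0.76 rev/s).
Differentiating the loop-closure r₂e^{iθ₂}+r₃e^{iθ₃}=r₁+r₄e^{iθ₄} gives r₂ω₂e^{iθ₂}+r₃ω₃e^{iθ₃}=r₄ω₄e^{iθ₄}.
Eliminating the other unknown: ω₃ = r₂ω₂ sin(θ₄−θ₂) / [r₃ sin(θ₃−θ₄)].
Numerator sine = +0.89337; denominator sine = -0.97155.
Result = 0.0546·4.775·(+0.89337) / (0.1881·(-0.97155)) = -1.2746 rad/s; magnitude 1.2746 rad/s.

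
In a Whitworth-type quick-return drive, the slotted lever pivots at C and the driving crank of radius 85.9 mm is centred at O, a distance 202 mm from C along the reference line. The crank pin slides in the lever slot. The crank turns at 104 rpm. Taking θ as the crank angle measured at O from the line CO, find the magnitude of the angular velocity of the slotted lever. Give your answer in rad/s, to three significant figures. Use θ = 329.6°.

ω = 10.89 rad/s (from 104 rpm).
Crank pin A relative to C: A = (d + r cosθ, r sinθ); lever angle φ = atan2(r sinθ, d + r cosθ).
Differentiating tanφ: φ̇ = rω(d cosθ + r)/(d² + r² + 2dr cosθ).
d² + r² + 2dr cosθ = |CA|² = 0.0781151 m²;  d cosθ + r = +0.26013 m.
|ω_lever| = |0.0859·10.89·+0.26013| / 0.0781151 = 3.1153 rad/s.

3.12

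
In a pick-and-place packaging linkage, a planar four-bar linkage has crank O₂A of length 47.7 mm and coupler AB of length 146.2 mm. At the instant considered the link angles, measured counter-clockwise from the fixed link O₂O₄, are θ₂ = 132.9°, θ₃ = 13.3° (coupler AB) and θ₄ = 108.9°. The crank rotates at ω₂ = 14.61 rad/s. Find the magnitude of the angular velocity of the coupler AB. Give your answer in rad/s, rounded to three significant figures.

1.95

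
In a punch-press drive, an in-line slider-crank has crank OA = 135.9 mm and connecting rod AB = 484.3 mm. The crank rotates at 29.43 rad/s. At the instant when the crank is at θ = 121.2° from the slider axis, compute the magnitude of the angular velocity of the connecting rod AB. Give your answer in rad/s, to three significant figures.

4.41

ω = 29.43 rad/s
The rod makes angle φ with the slider axis where L sinφ = r sinθ; differentiating, L cosφ·φ̇ = r ω cosθ.
L cosφ = √(L² − r² sin²θ) = 0.47014 m.
|ω_rod| = r ω |cosθ| / √(L² − r² sin²θ) = 0.1359·29.43·0.51803/0.47014 = 4.4069 rad/s.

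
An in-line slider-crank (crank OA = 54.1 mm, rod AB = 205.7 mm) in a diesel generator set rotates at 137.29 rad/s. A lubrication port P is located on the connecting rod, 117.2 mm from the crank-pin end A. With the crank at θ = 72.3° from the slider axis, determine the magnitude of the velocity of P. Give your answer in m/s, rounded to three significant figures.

ω = 137.3 rad/s.  Crank-pin speed |V_A| = rω = 7.4274 m/s, perpendicular to OA.
Rod angle: sinφ = −(r/L) sinθ ⇒ φ = -14.510°; ω_rod = −rω cosθ/√(L²−r²sin²θ) = -11.34 rad/s.
V_P = V_A + ω_rod × AP, with AP = 0.1172 m along the rod.
Components: V_Px = −rω sinθ − a·ω_rod·sinφ = -7.4088 m/s;  V_Py = rω cosθ + a·ω_rod·cosφ = +0.97155 m/s.
|V_P| = √(V_Px² + V_Py²) = 7.4722 m/s.

7.47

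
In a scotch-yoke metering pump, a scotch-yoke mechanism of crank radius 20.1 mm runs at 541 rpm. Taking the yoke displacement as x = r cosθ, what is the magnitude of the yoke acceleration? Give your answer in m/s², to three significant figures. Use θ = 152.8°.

ω = 56.65 rad/s (from 541 rpm).
x = r cosθ ⇒ ẍ = −rω² cosθ (ω constant).
|a| = rω²|cosθ| = 0.0201·(56.65)²·|cos 152.8°| = 57.379 m/s².

57.4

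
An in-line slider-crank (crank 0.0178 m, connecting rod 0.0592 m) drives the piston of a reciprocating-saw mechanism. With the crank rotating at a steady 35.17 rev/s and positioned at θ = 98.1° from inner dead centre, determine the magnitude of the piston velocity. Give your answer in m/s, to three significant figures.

3.72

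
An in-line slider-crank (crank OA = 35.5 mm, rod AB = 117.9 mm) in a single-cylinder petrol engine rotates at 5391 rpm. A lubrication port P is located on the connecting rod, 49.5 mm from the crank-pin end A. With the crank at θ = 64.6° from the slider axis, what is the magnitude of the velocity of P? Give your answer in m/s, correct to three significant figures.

ω = 564.5 rad/s.  Crank-pin speed |V_A| = rω = 20.041 m/s, perpendicular to OA.
Rod angle: sinφ = −(r/L) sinθ ⇒ φ = -15.783°; ω_rod = −rω cosθ/√(L²−r²sin²θ) = -75.77 rad/s.
V_P = V_A + ω_rod × AP, with AP = 0.0495 m along the rod.
Components: V_Px = −rω sinθ − a·ω_rod·sinφ = -19.124 m/s;  V_Py = rω cosθ + a·ω_rod·cosφ = +4.9872 m/s.
|V_P| = √(V_Px² + V_Py²) = 19.764 m/s.

19.8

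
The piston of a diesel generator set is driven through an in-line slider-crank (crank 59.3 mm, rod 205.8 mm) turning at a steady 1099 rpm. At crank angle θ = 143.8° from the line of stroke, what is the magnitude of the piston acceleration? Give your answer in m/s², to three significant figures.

ω = 2π·1099/60 = 115.1 rad/s
x(θ) = r cosθ + √(L² − r² sin²θ); with ω constant, a = ω²·d²x/dθ².
d²x/dθ² = −r cosθ − r²(cos2θ)/√u − r⁴ sin²2θ/(4u^{3/2}),  u = L² − r² sin²θ = 0.041127 m².
Substituting r = 0.0593 m, L = 0.2058 m, θ = 143.8°: d²x/dθ² = +0.042273 m.
a = ω²·d²x/dθ² = (115.1)²·(+0.042273) = +559.91 m/s²;  |a| = 559.91 m/s².

560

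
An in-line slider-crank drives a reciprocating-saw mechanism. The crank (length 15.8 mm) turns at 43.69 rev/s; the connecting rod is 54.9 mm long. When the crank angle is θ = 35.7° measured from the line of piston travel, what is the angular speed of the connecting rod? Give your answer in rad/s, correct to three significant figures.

ω = 274.5 rad/s (converted from 43.69 rev/s).
The rod makes angle φ with the slider axis where L sinφ = r sinθ; differentiating, L cosφ·φ̇ = r ω cosθ.
L cosφ = √(L² − r² sin²θ) = 0.05412 m.
|ω_rod| = r ω |cosθ| / √(L² − r² sin²θ) = 0.0158·274.5·0.81208/0.05412 = 65.082 rad/s.

65.1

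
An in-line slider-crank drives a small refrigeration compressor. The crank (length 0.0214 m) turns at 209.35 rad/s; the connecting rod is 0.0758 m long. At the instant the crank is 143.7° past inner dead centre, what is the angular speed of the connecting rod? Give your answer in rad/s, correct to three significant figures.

48.3

ω = 209.3 rad/s
The rod makes angle φ with the slider axis where L sinφ = r sinθ; differentiating, L cosφ·φ̇ = r ω cosθ.
L cosφ = √(L² − r² sin²θ) = 0.074734 m.
|ω_rod| = r ω |cosθ| / √(L² − r² sin²θ) = 0.0214·209.3·0.80593/0.074734 = 48.313 rad/s.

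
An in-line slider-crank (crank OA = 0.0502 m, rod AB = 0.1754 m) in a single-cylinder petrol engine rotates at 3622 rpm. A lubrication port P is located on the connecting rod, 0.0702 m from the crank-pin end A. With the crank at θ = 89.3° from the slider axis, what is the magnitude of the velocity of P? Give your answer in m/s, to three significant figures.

ω = 379.3 rad/s.  Crank-pin speed |V_A| = rω = 19.041 m/s, perpendicular to OA.
Rod angle: sinφ = −(r/L) sinθ ⇒ φ = -16.629°; ω_rod = −rω cosθ/√(L²−r²sin²θ) = -1.3841 rad/s.
V_P = V_A + ω_rod × AP, with AP = 0.0702 m along the rod.
Components: V_Px = −rω sinθ − a·ω_rod·sinφ = -19.067 m/s;  V_Py = rω cosθ + a·ω_rod·cosφ = +0.13952 m/s.
|V_P| = √(V_Px² + V_Py²) = 19.068 m/s.

19.1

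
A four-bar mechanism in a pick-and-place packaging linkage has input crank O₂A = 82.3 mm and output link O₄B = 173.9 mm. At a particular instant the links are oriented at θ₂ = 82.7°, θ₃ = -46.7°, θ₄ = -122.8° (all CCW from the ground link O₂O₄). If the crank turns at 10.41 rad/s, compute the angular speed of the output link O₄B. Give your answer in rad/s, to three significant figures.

ω₂ = 10.41 rad/s
Differentiating the loop-closure r₂e^{iθ₂}+r₃e^{iθ₃}=r₁+r₄e^{iθ₄} gives r₂ω₂e^{iθ₂}+r₃ω₃e^{iθ₃}=r₄ω₄e^{iθ₄}.
Eliminating the other unknown: ω₄ = r₂ω₂ sin(θ₂−θ₃) / [r₄ sin(θ₄−θ₃)].
Numerator sine = +0.77273; denominator sine = -0.97072.
Result = 0.0823·10.41·(+0.77273) / (0.1739·(-0.97072)) = -3.9218 rad/s; magnitude 3.9218 rad/s.

3.92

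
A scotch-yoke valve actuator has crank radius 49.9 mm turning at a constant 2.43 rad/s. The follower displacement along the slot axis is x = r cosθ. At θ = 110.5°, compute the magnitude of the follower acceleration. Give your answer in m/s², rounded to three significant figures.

0.103

ω = 2.43 rad/s
x = r cosθ ⇒ ẍ = −rω² cosθ (ω constant).
|a| = rω²|cosθ| = 0.0499·(2.43)²·|cos 110.5°| = 0.10319 m/s².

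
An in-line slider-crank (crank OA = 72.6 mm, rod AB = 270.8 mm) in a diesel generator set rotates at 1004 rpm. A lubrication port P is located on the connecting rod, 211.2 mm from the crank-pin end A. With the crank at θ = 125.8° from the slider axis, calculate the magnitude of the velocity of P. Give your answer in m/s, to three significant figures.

5.50

ω = 105.1 rad/s.  Crank-pin speed |V_A| = rω = 7.6331 m/s, perpendicular to OA.
Rod angle: sinφ = −(r/L) sinθ ⇒ φ = -12.559°; ω_rod = −rω cosθ/√(L²−r²sin²θ) = +16.892 rad/s.
V_P = V_A + ω_rod × AP, with AP = 0.2112 m along the rod.
Components: V_Px = −rω sinθ − a·ω_rod·sinφ = -5.4151 m/s;  V_Py = rω cosθ + a·ω_rod·cosφ = -0.9827 m/s.
|V_P| = √(V_Px² + V_Py²) = 5.5036 m/s.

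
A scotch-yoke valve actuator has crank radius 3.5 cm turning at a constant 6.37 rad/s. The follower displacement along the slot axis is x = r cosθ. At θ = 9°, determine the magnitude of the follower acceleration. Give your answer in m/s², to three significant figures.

1.40

ω = 6.37 rad/s
x = r cosθ ⇒ ẍ = −rω² cosθ (ω constant).
|a| = rω²|cosθ| = 0.035·(6.37)²·|cos 9°| = 1.4027 m/s².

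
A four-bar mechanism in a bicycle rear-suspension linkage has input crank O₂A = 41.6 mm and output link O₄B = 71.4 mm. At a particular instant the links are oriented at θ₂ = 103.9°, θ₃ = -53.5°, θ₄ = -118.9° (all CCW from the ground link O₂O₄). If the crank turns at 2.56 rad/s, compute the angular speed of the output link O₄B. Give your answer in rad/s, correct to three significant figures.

ω₂ = 2.56 rad/s
Differentiating the loop-closure r₂e^{iθ₂}+r₃e^{iθ₃}=r₁+r₄e^{iθ₄} gives r₂ω₂e^{iθ₂}+r₃ω₃e^{iθ₃}=r₄ω₄e^{iθ₄}.
Eliminating the other unknown: ω₄ = r₂ω₂ sin(θ₂−θ₃) / [r₄ sin(θ₄−θ₃)].
Numerator sine = +0.38430; denominator sine = -0.90924.
Result = 0.0416·2.56·(+0.38430) / (0.0714·(-0.90924)) = -0.63041 rad/s; magnitude 0.63041 rad/s.

0.630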